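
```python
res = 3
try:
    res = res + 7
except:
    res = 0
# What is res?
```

Step-by-step execution trace:
1. res starts at 3.
2. try: `res = res + 7` → res = 10. No exception raised.
3. `except` is skipped.
Result: 10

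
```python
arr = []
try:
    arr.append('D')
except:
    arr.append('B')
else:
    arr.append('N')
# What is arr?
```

Step-by-step execution trace:
1. try: `arr.append('D')` → arr = ['D']. No exception raised.
2. `except` is skipped.
3. `else` runs (try completed without exception): `arr.append('N')` → arr = ['D', 'N'].
Result: ['D', 'N']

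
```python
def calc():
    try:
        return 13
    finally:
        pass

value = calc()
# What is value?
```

Step-by-step execution trace:
1. `calc()` enters try: `return 13` sets pending return value 13.
2. Before returning, `finally: pass` runs (no effect).
3. calc() returns 13 → value = 13.
Result: 13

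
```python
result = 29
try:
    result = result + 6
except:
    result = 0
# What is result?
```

Step-by-step execution trace:
1. result starts at 29.
2. try: `result = result + 6` → result = 35. No exception raised.
3. `except` is skipped.
Result: 35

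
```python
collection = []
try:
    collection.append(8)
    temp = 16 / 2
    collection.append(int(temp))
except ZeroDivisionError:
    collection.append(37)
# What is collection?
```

Step-by-step execution trace:
1. try: `collection.append(8)` → collection = [8].
2. `temp = 16 / 2` → temp = 8.0. No exception raised.
3. `collection.append(int(temp))` → collection = [8, 8].
4. `except ZeroDivisionError` is skipped (no exception was raised).
Result: [8, 8]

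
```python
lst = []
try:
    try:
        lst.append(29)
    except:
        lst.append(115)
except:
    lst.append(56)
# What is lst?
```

Step-by-step execution trace:
1. Inner try: `lst.append(29)` → lst = [29]. No exception raised.
2. Inner `except` is skipped.
3. Inner try completes normally; outer `except` is skipped.
Result: [29]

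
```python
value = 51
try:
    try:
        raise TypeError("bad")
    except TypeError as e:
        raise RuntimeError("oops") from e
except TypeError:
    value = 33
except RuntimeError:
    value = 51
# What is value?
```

Step-by-step execution trace:
1. Inner try raises TypeError; inner `except TypeError as e` catches it.
2. `raise RuntimeError(...) from e` raises RuntimeError (TypeError is attached as __cause__, but only RuntimeError is active).
3. Outer `except TypeError` does not match RuntimeError; skipped.
4. Outer `except RuntimeError` matches → value = 51.
Result: 51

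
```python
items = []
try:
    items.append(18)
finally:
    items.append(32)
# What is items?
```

Step-by-step execution trace:
1. try: `items.append(18)` → items = [18].
2. The try body completes without raising.
3. finally always runs: `items.append(32)` → items = [18, 32].
Result: [18, 32]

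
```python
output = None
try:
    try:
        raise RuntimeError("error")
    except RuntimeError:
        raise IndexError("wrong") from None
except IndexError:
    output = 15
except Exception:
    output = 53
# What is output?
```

Step-by-step execution trace:
1. Inner try raises RuntimeError; inner `except RuntimeError` catches it.
2. `raise IndexError(...) from None` raises IndexError (from None suppresses __context__, but the active exception is still IndexError).
3. Outer `except IndexError` matches → output = 15.
4. `except Exception` is not reached.
Result: 15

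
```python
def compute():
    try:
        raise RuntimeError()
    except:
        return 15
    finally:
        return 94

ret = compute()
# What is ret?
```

Step-by-step execution trace:
1. `compute()` enters try: `raise RuntimeError()` raises RuntimeError.
2. bare `except` matches → `return 15` sets pending return value 15.
3. Before returning, `finally: return 94` runs and overrides the pending return.
4. compute() returns 94 → ret = 94.
Result: 94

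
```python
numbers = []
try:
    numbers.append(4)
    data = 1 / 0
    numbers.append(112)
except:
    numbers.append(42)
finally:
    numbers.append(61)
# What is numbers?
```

Step-by-step execution trace:
1. try: `numbers.append(4)` → numbers = [4].
2. `data = 1 / 0` raises ZeroDivisionError; `numbers.append(112)` is not reached.
3. bare `except` matches → `numbers.append(42)` → numbers = [4, 42].
4. finally always runs: `numbers.append(61)` → numbers = [4, 42, 61].
Result: [4, 42, 61]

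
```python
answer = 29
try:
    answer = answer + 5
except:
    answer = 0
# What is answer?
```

Step-by-step execution trace:
1. answer starts at 29.
2. try: `answer = answer + 5` → answer = 34. No exception raised.
3. `except` is skipped.
Result: 34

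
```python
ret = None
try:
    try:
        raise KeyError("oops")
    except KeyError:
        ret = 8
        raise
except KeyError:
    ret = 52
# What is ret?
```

Step-by-step execution trace:
1. Inner try: `raise KeyError("oops")` raises KeyError.
2. Inner `except KeyError` matches → ret = 8.
3. bare `raise` re-raises the same KeyError.
4. Outer `except KeyError` matches → ret = 52.
Result: 52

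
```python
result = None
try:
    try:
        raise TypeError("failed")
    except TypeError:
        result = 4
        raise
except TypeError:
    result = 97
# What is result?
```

Step-by-step execution trace:
1. Inner try: `raise TypeError("failed")` raises TypeError.
2. Inner `except TypeError` matches → result = 4.
3. bare `raise` re-raises the same TypeError.
4. Outer `except TypeError` matches → result = 97.
Result: 97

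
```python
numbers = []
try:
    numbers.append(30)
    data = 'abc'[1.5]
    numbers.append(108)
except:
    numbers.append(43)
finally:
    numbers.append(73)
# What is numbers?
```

Step-by-step execution trace:
1. try: `numbers.append(30)` → numbers = [30].
2. `data = 'abc'[1.5]` raises TypeError; `numbers.append(108)` is not reached.
3. bare `except` matches → `numbers.append(43)` → numbers = [30, 43].
4. finally always runs: `numbers.append(73)` → numbers = [30, 43, 73].
Result: [30, 43, 73]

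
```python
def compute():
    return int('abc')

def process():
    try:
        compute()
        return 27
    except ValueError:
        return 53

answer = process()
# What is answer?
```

Step-by-step execution trace:
1. `process()` calls `compute()`.
2. `compute()` evaluates `int('abc')`, which raises ValueError; it propagates to the caller.
3. `return 27` is not reached.
4. `except ValueError` in process matches → returns 53.
5. answer = 53.
Result: 53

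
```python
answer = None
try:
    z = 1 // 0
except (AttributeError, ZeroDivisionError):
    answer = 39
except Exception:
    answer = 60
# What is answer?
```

Step-by-step execution trace:
1. `z = 1 // 0` raises ZeroDivisionError.
2. `except (AttributeError, ZeroDivisionError)` matches (ZeroDivisionError is in the tuple) → answer = 39.
3. `except Exception` is not reached.
Result: 39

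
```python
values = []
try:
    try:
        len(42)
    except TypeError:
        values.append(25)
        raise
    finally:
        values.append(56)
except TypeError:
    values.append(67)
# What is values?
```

Step-by-step execution trace:
1. Inner try: `len(42)` raises TypeError.
2. Inner `except TypeError` matches → `values.append(25)` → values = [25].
3. bare `raise` re-raises TypeError.
4. Inner `finally` runs during unwinding: `values.append(56)` → values = [25, 56].
5. Outer `except TypeError` matches → `values.append(67)` → values = [25, 56, 67].
Result: [25, 56, 67]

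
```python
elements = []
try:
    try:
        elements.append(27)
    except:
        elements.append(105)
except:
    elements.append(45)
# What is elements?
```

Step-by-step execution trace:
1. Inner try: `elements.append(27)` → elements = [27]. No exception raised.
2. Inner `except` is skipped.
3. Inner try completes normally; outer `except` is skipped.
Result: [27]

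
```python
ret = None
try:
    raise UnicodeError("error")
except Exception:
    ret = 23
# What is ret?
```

Step-by-step execution trace:
1. `raise UnicodeError(...)` raises UnicodeError.
2. `except Exception` matches (UnicodeError is a subclass of Exception) → ret = 23.
Result: 23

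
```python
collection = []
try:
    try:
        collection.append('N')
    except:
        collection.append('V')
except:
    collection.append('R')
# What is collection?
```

Step-by-step execution trace:
1. Inner try: `collection.append('N')` → collection = ['N']. No exception raised.
2. Inner `except` is skipped.
3. Inner try completes normally; outer `except` is skipped.
Result: ['N']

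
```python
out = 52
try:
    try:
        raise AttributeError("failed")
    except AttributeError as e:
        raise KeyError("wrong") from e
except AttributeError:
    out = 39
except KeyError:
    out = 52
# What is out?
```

Step-by-step execution trace:
1. Inner try raises AttributeError; inner `except AttributeError as e` catches it.
2. `raise KeyError(...) from e` raises KeyError (AttributeError is attached as __cause__, but only KeyError is active).
3. Outer `except AttributeError` does not match KeyError; skipped.
4. Outer `except KeyError` matches → out = 52.
Result: 52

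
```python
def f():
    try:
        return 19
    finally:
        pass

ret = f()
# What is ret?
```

Step-by-step execution trace:
1. `f()` enters try: `return 19` sets pending return value 19.
2. Before returning, `finally: pass` runs (no effect).
3. f() returns 19 → ret = 19.
Result: 19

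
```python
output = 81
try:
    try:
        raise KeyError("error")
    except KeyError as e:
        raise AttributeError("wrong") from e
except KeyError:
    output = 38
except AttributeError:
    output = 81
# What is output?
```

Step-by-step execution trace:
1. Inner try raises KeyError; inner `except KeyError as e` catches it.
2. `raise AttributeError(...) from e` raises AttributeError (KeyError is attached as __cause__, but only AttributeError is active).
3. Outer `except KeyError` does not match AttributeError; skipped.
4. Outer `except AttributeError` matches → output = 81.
Result: 81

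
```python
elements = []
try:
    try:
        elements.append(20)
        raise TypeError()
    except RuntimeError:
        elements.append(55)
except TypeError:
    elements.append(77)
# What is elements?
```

Step-by-step execution trace:
1. Inner try: `elements.append(20)` → elements = [20].
2. `raise TypeError()` raises TypeError.
3. Inner `except RuntimeError` does not match TypeError; exception propagates to outer try.
4. Outer `except TypeError` matches → `elements.append(77)` → elements = [20, 77].
Result: [20, 77]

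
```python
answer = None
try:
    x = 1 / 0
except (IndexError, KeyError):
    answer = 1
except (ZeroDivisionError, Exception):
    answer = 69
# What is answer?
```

Step-by-step execution trace:
1. `x = 1 / 0` raises ZeroDivisionError.
2. `except (IndexError, KeyError)` does not match ZeroDivisionError; skipped.
3. `except (ZeroDivisionError, Exception)` matches (ZeroDivisionError is in the tuple) → answer = 69.
Result: 69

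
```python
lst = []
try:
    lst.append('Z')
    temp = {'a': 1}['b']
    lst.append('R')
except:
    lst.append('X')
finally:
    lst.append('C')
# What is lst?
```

Step-by-step execution trace:
1. try: `lst.append('Z')` → lst = ['Z'].
2. `temp = {'a': 1}['b']` raises KeyError; `lst.append('R')` is not reached.
3. bare `except` matches → `lst.append('X')` → lst = ['Z', 'X'].
4. finally always runs: `lst.append('C')` → lst = ['Z', 'X', 'C'].
Result: ['Z', 'X', 'C']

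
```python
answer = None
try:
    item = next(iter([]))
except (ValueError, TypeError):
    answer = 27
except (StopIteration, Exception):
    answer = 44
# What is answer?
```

Step-by-step execution trace:
1. `item = next(iter([]))` raises StopIteration.
2. `except (ValueError, TypeError)` does not match StopIteration; skipped.
3. `except (StopIteration, Exception)` matches (StopIteration is in the tuple) → answer = 44.
Result: 44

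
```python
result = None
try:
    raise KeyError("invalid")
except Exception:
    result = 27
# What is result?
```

Step-by-step execution trace:
1. `raise KeyError(...)` raises KeyError.
2. `except Exception` matches (KeyError is a subclass of Exception) → result = 27.
Result: 27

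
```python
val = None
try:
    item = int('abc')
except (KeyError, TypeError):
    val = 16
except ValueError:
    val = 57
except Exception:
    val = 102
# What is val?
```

Step-by-step execution trace:
1. `item = int('abc')` raises ValueError.
2. `except (KeyError, TypeError)` does not match ValueError; skipped.
3. `except ValueError` matches (exact type match) → val = 57.
4. `except Exception` is not reached.
Result: 57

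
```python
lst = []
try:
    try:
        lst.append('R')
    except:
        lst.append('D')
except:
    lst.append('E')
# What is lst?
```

Step-by-step execution trace:
1. Inner try: `lst.append('R')` → lst = ['R']. No exception raised.
2. Inner `except` is skipped.
3. Inner try completes normally; outer `except` is skipped.
Result: ['R']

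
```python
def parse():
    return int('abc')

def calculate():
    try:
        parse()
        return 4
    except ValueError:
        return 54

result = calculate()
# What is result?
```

Step-by-step execution trace:
1. `calculate()` calls `parse()`.
2. `parse()` evaluates `int('abc')`, which raises ValueError; it propagates to the caller.
3. `return 4` is not reached.
4. `except ValueError` in calculate matches → returns 54.
5. result = 54.
Result: 54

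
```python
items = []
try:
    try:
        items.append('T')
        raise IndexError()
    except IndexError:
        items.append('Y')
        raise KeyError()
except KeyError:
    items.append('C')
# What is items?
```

Step-by-step execution trace:
1. Inner try: `items.append('T')` → items = ['T'].
2. `raise IndexError()` raises IndexError.
3. Inner `except IndexError` matches → `items.append('Y')` → items = ['T', 'Y'].
4. `raise KeyError()` raises KeyError; propagates to outer try.
5. Outer `except KeyError` matches → `items.append('C')` → items = ['T', 'Y', 'C'].
Result: ['T', 'Y', 'C']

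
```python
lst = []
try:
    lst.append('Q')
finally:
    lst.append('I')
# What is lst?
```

Step-by-step execution trace:
1. try: `lst.append('Q')` → lst = ['Q'].
2. The try body completes without raising.
3. finally always runs: `lst.append('I')` → lst = ['Q', 'I'].
Result: ['Q', 'I']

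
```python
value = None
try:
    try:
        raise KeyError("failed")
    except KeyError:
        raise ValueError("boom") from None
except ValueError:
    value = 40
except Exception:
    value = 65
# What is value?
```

Step-by-step execution trace:
1. Inner try raises KeyError; inner `except KeyError` catches it.
2. `raise ValueError(...) from None` raises ValueError (from None suppresses __context__, but the active exception is still ValueError).
3. Outer `except ValueError` matches → value = 40.
4. `except Exception` is not reached.
Result: 40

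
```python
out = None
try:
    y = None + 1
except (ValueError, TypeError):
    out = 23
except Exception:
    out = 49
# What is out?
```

Step-by-step execution trace:
1. `y = None + 1` raises TypeError.
2. `except (ValueError, TypeError)` matches (TypeError is in the tuple) → out = 23.
3. `except Exception` is not reached.
Result: 23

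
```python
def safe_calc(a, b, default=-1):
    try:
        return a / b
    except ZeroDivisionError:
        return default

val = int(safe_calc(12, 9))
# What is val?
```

Step-by-step execution trace:
1. `safe_calc(12, 9)` enters try: `return 12 / 9` → returns 1.3333333333333333. No exception raised.
2. `except ZeroDivisionError` is skipped.
3. `int(1.3333333333333333)` → 1 → val = 1.
Result: 1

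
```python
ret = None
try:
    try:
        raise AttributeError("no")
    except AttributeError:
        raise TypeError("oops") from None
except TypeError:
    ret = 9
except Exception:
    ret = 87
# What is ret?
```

Step-by-step execution trace:
1. Inner try raises AttributeError; inner `except AttributeError` catches it.
2. `raise TypeError(...) from None` raises TypeError (from None suppresses __context__, but the active exception is still TypeError).
3. Outer `except TypeError` matches → ret = 9.
4. `except Exception` is not reached.
Result: 9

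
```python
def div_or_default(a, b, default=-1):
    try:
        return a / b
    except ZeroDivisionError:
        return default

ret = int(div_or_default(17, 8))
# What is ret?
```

Step-by-step execution trace:
1. `div_or_default(17, 8)` enters try: `return 17 / 8` → returns 2.125. No exception raised.
2. `except ZeroDivisionError` is skipped.
3. `int(2.125)` → 2 → ret = 2.
Result: 2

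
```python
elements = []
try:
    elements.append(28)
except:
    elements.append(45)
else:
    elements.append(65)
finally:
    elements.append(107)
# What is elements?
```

Step-by-step execution trace:
1. try: `elements.append(28)` → elements = [28]. No exception raised.
2. `except` is skipped.
3. `else` runs: `elements.append(65)` → elements = [28, 65].
4. `finally` always runs: `elements.append(107)` → elements = [28, 65, 107].
Result: [28, 65, 107]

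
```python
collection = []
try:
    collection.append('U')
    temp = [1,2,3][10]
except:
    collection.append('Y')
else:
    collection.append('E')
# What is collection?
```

Step-by-step execution trace:
1. try: `collection.append('U')` → collection = ['U'].
2. `temp = [1,2,3][10]` raises IndexError.
3. bare `except` matches → `collection.append('Y')` → collection = ['U', 'Y'].
4. `else` is skipped (an exception was raised).
Result: ['U', 'Y']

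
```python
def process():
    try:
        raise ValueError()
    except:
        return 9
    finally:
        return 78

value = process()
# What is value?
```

Step-by-step execution trace:
1. `process()` enters try: `raise ValueError()` raises ValueError.
2. bare `except` matches → `return 9` sets pending return value 9.
3. Before returning, `finally: return 78` runs and overrides the pending return.
4. process() returns 78 → value = 78.
Result: 78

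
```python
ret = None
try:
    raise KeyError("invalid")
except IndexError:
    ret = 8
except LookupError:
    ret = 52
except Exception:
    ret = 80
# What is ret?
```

Step-by-step execution trace:
1. `raise KeyError(...)` raises KeyError.
2. `except IndexError` does not match (KeyError is not a subclass of IndexError); skipped.
3. `except LookupError` matches (KeyError is a subclass of LookupError) → ret = 52.
4. `except Exception` is not reached.
Result: 52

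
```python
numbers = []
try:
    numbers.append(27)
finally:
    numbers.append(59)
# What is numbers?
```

Step-by-step execution trace:
1. try: `numbers.append(27)` → numbers = [27].
2. The try body completes without raising.
3. finally always runs: `numbers.append(59)` → numbers = [27, 59].
Result: [27, 59]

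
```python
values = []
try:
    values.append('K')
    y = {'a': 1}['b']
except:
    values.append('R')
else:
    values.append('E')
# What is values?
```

Step-by-step execution trace:
1. try: `values.append('K')` → values = ['K'].
2. `y = {'a': 1}['b']` raises KeyError.
3. bare `except` matches → `values.append('R')` → values = ['K', 'R'].
4. `else` is skipped (an exception was raised).
Result: ['K', 'R']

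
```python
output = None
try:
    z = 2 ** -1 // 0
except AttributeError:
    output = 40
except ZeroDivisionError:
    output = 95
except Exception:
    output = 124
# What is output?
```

Step-by-step execution trace:
1. `z = 2 ** -1 // 0` raises ZeroDivisionError.
2. `except AttributeError` does not match ZeroDivisionError; skipped.
3. `except ZeroDivisionError` matches → output = 95.
4. Remaining except clauses are skipped.
Result: 95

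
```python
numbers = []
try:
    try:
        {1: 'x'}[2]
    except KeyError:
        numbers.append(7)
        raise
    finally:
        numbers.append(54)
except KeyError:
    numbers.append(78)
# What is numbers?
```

Step-by-step execution trace:
1. Inner try: `{1: 'x'}[2]` raises KeyError.
2. Inner `except KeyError` matches → `numbers.append(7)` → numbers = [7].
3. bare `raise` re-raises KeyError.
4. Inner `finally` runs during unwinding: `numbers.append(54)` → numbers = [7, 54].
5. Outer `except KeyError` matches → `numbers.append(78)` → numbers = [7, 54, 78].
Result: [7, 54, 78]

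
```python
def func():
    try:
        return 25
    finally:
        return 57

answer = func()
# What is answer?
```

Step-by-step execution trace:
1. `func()` enters try: `return 25` sets pending return value 25.
2. Before returning, `finally: return 57` runs and overrides the pending return.
3. func() returns 57 → answer = 57.
Result: 57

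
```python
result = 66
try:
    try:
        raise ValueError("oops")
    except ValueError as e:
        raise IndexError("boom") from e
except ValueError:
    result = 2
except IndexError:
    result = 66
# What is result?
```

Step-by-step execution trace:
1. Inner try raises ValueError; inner `except ValueError as e` catches it.
2. `raise IndexError(...) from e` raises IndexError (ValueError is attached as __cause__, but only IndexError is active).
3. Outer `except ValueError` does not match IndexError; skipped.
4. Outer `except IndexError` matches → result = 66.
Result: 66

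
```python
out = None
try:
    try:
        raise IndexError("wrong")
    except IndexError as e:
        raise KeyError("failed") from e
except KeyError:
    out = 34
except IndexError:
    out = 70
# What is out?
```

Step-by-step execution trace:
1. Inner try raises IndexError; inner `except IndexError as e` catches it.
2. `raise KeyError(...) from e` raises KeyError (IndexError is attached as __cause__, but only KeyError is active).
3. Outer `except KeyError` matches → out = 34.
4. `except IndexError` is not reached.
Result: 34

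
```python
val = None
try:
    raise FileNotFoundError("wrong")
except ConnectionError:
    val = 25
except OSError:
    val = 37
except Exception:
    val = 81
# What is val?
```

Step-by-step execution trace:
1. `raise FileNotFoundError(...)` raises FileNotFoundError.
2. `except ConnectionError` does not match (FileNotFoundError is not a subclass of ConnectionError); skipped.
3. `except OSError` matches (FileNotFoundError is a subclass of OSError) → val = 37.
4. `except Exception` is not reached.
Result: 37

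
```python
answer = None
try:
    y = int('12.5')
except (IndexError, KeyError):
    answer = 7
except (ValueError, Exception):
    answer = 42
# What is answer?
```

Step-by-step execution trace:
1. `y = int('12.5')` raises ValueError.
2. `except (IndexError, KeyError)` does not match ValueError; skipped.
3. `except (ValueError, Exception)` matches (ValueError is in the tuple) → answer = 42.
Result: 42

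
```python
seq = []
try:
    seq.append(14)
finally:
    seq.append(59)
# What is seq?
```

Step-by-step execution trace:
1. try: `seq.append(14)` → seq = [14].
2. The try body completes without raising.
3. finally always runs: `seq.append(59)` → seq = [14, 59].
Result: [14, 59]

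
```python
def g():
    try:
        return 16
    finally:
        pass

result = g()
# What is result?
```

Step-by-step execution trace:
1. `g()` enters try: `return 16` sets pending return value 16.
2. Before returning, `finally: pass` runs (no effect).
3. g() returns 16 → result = 16.
Result: 16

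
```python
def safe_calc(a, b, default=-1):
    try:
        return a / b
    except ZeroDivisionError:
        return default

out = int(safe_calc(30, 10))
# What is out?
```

Step-by-step execution trace:
1. `safe_calc(30, 10)` enters try: `return 30 / 10` → returns 3.0. No exception raised.
2. `except ZeroDivisionError` is skipped.
3. `int(3.0)` → 3 → out = 3.
Result: 3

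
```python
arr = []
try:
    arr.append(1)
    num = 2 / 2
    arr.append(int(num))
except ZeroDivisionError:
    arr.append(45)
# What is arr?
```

Step-by-step execution trace:
1. try: `arr.append(1)` → arr = [1].
2. `num = 2 / 2` → num = 1.0. No exception raised.
3. `arr.append(int(num))` → arr = [1, 1].
4. `except ZeroDivisionError` is skipped (no exception was raised).
Result: [1, 1]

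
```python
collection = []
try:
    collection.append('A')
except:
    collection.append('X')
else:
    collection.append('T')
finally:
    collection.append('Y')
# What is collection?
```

Step-by-step execution trace:
1. try: `collection.append('A')` → collection = ['A']. No exception raised.
2. `except` is skipped.
3. `else` runs: `collection.append('T')` → collection = ['A', 'T'].
4. `finally` always runs: `collection.append('Y')` → collection = ['A', 'T', 'Y'].
Result: ['A', 'T', 'Y']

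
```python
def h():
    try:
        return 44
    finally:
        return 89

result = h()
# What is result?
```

Step-by-step execution trace:
1. `h()` enters try: `return 44` sets pending return value 44.
2. Before returning, `finally: return 89` runs and overrides the pending return.
3. h() returns 89 → result = 89.
Result: 89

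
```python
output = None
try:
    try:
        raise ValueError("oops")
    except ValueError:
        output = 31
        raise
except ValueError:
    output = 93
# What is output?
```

Step-by-step execution trace:
1. Inner try: `raise ValueError("oops")` raises ValueError.
2. Inner `except ValueError` matches → output = 31.
3. bare `raise` re-raises the same ValueError.
4. Outer `except ValueError` matches → output = 93.
Result: 93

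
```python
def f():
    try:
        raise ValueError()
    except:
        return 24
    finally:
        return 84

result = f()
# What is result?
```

Step-by-step execution trace:
1. `f()` enters try: `raise ValueError()` raises ValueError.
2. bare `except` matches → `return 24` sets pending return value 24.
3. Before returning, `finally: return 84` runs and overrides the pending return.
4. f() returns 84 → result = 84.
Result: 84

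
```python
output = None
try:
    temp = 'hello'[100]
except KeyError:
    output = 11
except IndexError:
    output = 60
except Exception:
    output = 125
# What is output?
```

Step-by-step execution trace:
1. `temp = 'hello'[100]` raises IndexError.
2. `except KeyError` does not match IndexError; skipped.
3. `except IndexError` matches → output = 60.
4. Remaining except clauses are skipped.
Result: 60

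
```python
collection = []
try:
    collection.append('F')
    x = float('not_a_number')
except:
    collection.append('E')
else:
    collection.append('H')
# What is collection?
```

Step-by-step execution trace:
1. try: `collection.append('F')` → collection = ['F'].
2. `x = float('not_a_number')` raises ValueError.
3. bare `except` matches → `collection.append('E')` → collection = ['F', 'E'].
4. `else` is skipped (an exception was raised).
Result: ['F', 'E']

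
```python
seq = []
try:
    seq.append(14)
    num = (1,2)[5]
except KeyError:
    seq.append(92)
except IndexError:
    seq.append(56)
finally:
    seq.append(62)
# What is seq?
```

Step-by-step execution trace:
1. try: `seq.append(14)` → seq = [14].
2. `num = (1,2)[5]` raises IndexError.
3. `except KeyError` does not match IndexError; skipped.
4. `except IndexError` matches → `seq.append(56)` → seq = [14, 56].
5. finally always runs: `seq.append(62)` → seq = [14, 56, 62].
Result: [14, 56, 62]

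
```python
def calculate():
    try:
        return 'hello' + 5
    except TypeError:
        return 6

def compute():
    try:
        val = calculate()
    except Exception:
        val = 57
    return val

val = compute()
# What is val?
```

Step-by-step execution trace:
1. `compute()` calls `calculate()`.
2. In calculate: `'hello' + 5` raises TypeError; `except TypeError` catches it → returns 6.
3. In compute: `val = calculate()` → val = 6. No exception reaches compute.
4. `except Exception` is skipped; compute returns 6.
5. val = 6.
Result: 6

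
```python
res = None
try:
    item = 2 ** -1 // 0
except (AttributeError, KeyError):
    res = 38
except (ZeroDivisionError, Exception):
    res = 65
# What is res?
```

Step-by-step execution trace:
1. `item = 2 ** -1 // 0` raises ZeroDivisionError.
2. `except (AttributeError, KeyError)` does not match ZeroDivisionError; skipped.
3. `except (ZeroDivisionError, Exception)` matches (ZeroDivisionError is in the tuple) → res = 65.
Result: 65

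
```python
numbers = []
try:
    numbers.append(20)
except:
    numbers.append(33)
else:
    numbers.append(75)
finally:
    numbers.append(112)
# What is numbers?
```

Step-by-step execution trace:
1. try: `numbers.append(20)` → numbers = [20]. No exception raised.
2. `except` is skipped.
3. `else` runs: `numbers.append(75)` → numbers = [20, 75].
4. `finally` always runs: `numbers.append(112)` → numbers = [20, 75, 112].
Result: [20, 75, 112]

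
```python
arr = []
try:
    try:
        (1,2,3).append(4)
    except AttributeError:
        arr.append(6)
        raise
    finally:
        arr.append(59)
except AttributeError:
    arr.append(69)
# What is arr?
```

Step-by-step execution trace:
1. Inner try: `(1,2,3).append(4)` raises AttributeError.
2. Inner `except AttributeError` matches → `arr.append(6)` → arr = [6].
3. bare `raise` re-raises AttributeError.
4. Inner `finally` runs during unwinding: `arr.append(59)` → arr = [6, 59].
5. Outer `except AttributeError` matches → `arr.append(69)` → arr = [6, 59, 69].
Result: [6, 59, 69]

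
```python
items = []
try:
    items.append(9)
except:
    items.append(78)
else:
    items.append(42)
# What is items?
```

Step-by-step execution trace:
1. try: `items.append(9)` → items = [9]. No exception raised.
2. `except` is skipped.
3. `else` runs (try completed without exception): `items.append(42)` → items = [9, 42].
Result: [9, 42]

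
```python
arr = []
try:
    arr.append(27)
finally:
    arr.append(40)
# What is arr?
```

Step-by-step execution trace:
1. try: `arr.append(27)` → arr = [27].
2. The try body completes without raising.
3. finally always runs: `arr.append(40)` → arr = [27, 40].
Result: [27, 40]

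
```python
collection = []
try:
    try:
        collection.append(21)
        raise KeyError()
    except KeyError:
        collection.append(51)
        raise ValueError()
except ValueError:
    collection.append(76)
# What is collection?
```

Step-by-step execution trace:
1. Inner try: `collection.append(21)` → collection = [21].
2. `raise KeyError()` raises KeyError.
3. Inner `except KeyError` matches → `collection.append(51)` → collection = [21, 51].
4. `raise ValueError()` raises ValueError; propagates to outer try.
5. Outer `except ValueError` matches → `collection.append(76)` → collection = [21, 51, 76].
Result: [21, 51, 76]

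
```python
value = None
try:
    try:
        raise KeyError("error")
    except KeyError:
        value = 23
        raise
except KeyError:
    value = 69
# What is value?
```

Step-by-step execution trace:
1. Inner try: `raise KeyError("error")` raises KeyError.
2. Inner `except KeyError` matches → value = 23.
3. bare `raise` re-raises the same KeyError.
4. Outer `except KeyError` matches → value = 69.
Result: 69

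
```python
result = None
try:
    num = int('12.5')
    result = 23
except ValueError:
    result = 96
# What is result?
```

Step-by-step execution trace:
1. `num = int('12.5')` raises ValueError.
2. `result = 23` is not reached.
3. `except ValueError` matches → result = 96.
Result: 96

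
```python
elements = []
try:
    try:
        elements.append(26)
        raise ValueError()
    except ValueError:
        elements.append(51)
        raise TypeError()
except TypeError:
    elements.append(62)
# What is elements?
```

Step-by-step execution trace:
1. Inner try: `elements.append(26)` → elements = [26].
2. `raise ValueError()` raises ValueError.
3. Inner `except ValueError` matches → `elements.append(51)` → elements = [26, 51].
4. `raise TypeError()` raises TypeError; propagates to outer try.
5. Outer `except TypeError` matches → `elements.append(62)` → elements = [26, 51, 62].
Result: [26, 51, 62]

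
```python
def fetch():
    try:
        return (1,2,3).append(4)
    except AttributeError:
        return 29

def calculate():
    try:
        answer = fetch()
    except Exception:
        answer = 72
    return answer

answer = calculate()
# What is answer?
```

Step-by-step execution trace:
1. `calculate()` calls `fetch()`.
2. In fetch: `(1,2,3).append(4)` raises AttributeError; `except AttributeError` catches it → returns 29.
3. In calculate: `answer = fetch()` → answer = 29. No exception reaches calculate.
4. `except Exception` is skipped; calculate returns 29.
5. answer = 29.
Result: 29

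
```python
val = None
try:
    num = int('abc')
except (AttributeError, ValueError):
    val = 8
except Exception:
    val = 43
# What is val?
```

Step-by-step execution trace:
1. `num = int('abc')` raises ValueError.
2. `except (AttributeError, ValueError)` matches (ValueError is in the tuple) → val = 8.
3. `except Exception` is not reached.
Result: 8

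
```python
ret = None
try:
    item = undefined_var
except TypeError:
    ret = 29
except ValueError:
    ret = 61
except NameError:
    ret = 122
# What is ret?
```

Step-by-step execution trace:
1. `item = undefined_var` raises NameError.
2. `except TypeError` does not match NameError; skipped.
3. `except ValueError` does not match NameError; skipped.
4. `except NameError` matches → ret = 122.
Result: 122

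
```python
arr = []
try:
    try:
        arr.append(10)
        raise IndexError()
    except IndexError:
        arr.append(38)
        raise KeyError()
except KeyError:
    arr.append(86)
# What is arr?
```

Step-by-step execution trace:
1. Inner try: `arr.append(10)` → arr = [10].
2. `raise IndexError()` raises IndexError.
3. Inner `except IndexError` matches → `arr.append(38)` → arr = [10, 38].
4. `raise KeyError()` raises KeyError; propagates to outer try.
5. Outer `except KeyError` matches → `arr.append(86)` → arr = [10, 38, 86].
Result: [10, 38, 86]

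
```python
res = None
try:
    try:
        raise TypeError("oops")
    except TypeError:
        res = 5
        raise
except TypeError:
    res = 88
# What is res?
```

Step-by-step execution trace:
1. Inner try: `raise TypeError("oops")` raises TypeError.
2. Inner `except TypeError` matches → res = 5.
3. bare `raise` re-raises the same TypeError.
4. Outer `except TypeError` matches → res = 88.
Result: 88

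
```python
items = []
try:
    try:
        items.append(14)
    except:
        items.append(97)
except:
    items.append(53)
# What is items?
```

Step-by-step execution trace:
1. Inner try: `items.append(14)` → items = [14]. No exception raised.
2. Inner `except` is skipped.
3. Inner try completes normally; outer `except` is skipped.
Result: [14]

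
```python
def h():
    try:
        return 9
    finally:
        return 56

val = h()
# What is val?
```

Step-by-step execution trace:
1. `h()` enters try: `return 9` sets pending return value 9.
2. Before returning, `finally: return 56` runs and overrides the pending return.
3. h() returns 56 → val = 56.
Result: 56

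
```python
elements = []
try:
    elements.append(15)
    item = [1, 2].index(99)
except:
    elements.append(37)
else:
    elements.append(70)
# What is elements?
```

Step-by-step execution trace:
1. try: `elements.append(15)` → elements = [15].
2. `item = [1, 2].index(99)` raises ValueError.
3. bare `except` matches → `elements.append(37)` → elements = [15, 37].
4. `else` is skipped (an exception was raised).
Result: [15, 37]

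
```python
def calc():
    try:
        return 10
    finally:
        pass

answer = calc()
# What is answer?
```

Step-by-step execution trace:
1. `calc()` enters try: `return 10` sets pending return value 10.
2. Before returning, `finally: pass` runs (no effect).
3. calc() returns 10 → answer = 10.
Result: 10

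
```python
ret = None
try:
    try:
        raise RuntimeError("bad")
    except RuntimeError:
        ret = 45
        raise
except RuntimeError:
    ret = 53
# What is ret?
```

Step-by-step execution trace:
1. Inner try: `raise RuntimeError("bad")` raises RuntimeError.
2. Inner `except RuntimeError` matches → ret = 45.
3. bare `raise` re-raises the same RuntimeError.
4. Outer `except RuntimeError` matches → ret = 53.
Result: 53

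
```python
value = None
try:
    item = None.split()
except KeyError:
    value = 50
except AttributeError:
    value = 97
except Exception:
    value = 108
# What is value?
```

Step-by-step execution trace:
1. `item = None.split()` raises AttributeError.
2. `except KeyError` does not match AttributeError; skipped.
3. `except AttributeError` matches → value = 97.
4. Remaining except clauses are skipped.
Result: 97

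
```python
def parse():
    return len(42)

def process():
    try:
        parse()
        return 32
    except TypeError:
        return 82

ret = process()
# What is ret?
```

Step-by-step execution trace:
1. `process()` calls `parse()`.
2. `parse()` evaluates `len(42)`, which raises TypeError; it propagates to the caller.
3. `return 32` is not reached.
4. `except TypeError` in process matches → returns 82.
5. ret = 82.
Result: 82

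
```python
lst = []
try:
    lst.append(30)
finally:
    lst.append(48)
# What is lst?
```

Step-by-step execution trace:
1. try: `lst.append(30)` → lst = [30].
2. The try body completes without raising.
3. finally always runs: `lst.append(48)` → lst = [30, 48].
Result: [30, 48]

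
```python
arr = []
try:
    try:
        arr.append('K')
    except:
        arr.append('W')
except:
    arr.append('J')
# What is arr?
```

Step-by-step execution trace:
1. Inner try: `arr.append('K')` → arr = ['K']. No exception raised.
2. Inner `except` is skipped.
3. Inner try completes normally; outer `except` is skipped.
Result: ['K']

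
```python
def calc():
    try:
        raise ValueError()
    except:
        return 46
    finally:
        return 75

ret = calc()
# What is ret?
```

Step-by-step execution trace:
1. `calc()` enters try: `raise ValueError()` raises ValueError.
2. bare `except` matches → `return 46` sets pending return value 46.
3. Before returning, `finally: return 75` runs and overrides the pending return.
4. calc() returns 75 → ret = 75.
Result: 75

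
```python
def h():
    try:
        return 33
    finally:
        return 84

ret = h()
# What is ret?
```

Step-by-step execution trace:
1. `h()` enters try: `return 33` sets pending return value 33.
2. Before returning, `finally: return 84` runs and overrides the pending return.
3. h() returns 84 → ret = 84.
Result: 84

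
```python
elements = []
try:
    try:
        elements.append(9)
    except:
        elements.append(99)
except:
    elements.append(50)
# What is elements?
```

Step-by-step execution trace:
1. Inner try: `elements.append(9)` → elements = [9]. No exception raised.
2. Inner `except` is skipped.
3. Inner try completes normally; outer `except` is skipped.
Result: [9]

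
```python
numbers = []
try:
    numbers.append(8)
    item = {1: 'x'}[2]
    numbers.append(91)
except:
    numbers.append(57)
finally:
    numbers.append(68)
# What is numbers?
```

Step-by-step execution trace:
1. try: `numbers.append(8)` → numbers = [8].
2. `item = {1: 'x'}[2]` raises KeyError; `numbers.append(91)` is not reached.
3. bare `except` matches → `numbers.append(57)` → numbers = [8, 57].
4. finally always runs: `numbers.append(68)` → numbers = [8, 57, 68].
Result: [8, 57, 68]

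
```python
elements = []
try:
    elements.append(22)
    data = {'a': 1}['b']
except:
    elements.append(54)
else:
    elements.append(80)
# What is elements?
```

Step-by-step execution trace:
1. try: `elements.append(22)` → elements = [22].
2. `data = {'a': 1}['b']` raises KeyError.
3. bare `except` matches → `elements.append(54)` → elements = [22, 54].
4. `else` is skipped (an exception was raised).
Result: [22, 54]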